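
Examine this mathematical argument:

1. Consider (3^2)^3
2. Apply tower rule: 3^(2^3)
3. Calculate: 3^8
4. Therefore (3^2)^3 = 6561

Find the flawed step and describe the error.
Step 2: Apply tower rule: 3^(2^3)

Step 2 incorrectly states that (a^b)^c = a^(b^c). The correct rule is (a^b)^c = a^(b×c). The actual value is (3^2)^3 = 3^6 = 729, not 3^8 = 6561.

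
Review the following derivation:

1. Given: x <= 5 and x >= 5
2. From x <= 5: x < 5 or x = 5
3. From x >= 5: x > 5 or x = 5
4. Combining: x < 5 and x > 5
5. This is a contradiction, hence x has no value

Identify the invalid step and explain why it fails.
Step 4: Combining: x < 5 and x > 5

Step 4 incorrectly combines the conditions. From x <= 5 and x >= 5, the intersection is x = 5. The error treats the 'or' cases as 'and' requirements. The correct conclusion is that x = 5 is the unique solution, not that no solution exists.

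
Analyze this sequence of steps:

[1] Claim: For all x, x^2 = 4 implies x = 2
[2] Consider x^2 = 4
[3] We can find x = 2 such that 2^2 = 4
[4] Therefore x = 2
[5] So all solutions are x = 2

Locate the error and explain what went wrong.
Step 4: Therefore x = 2

Step 4 incorrectly concludes that x = 2 is the only solution. The proof shows that x = 2 is A solution (existence), but does not show it is the ONLY solution (uniqueness). In fact, x = -2 is also a solution since (-2)^2 = 4. Finding one solution doesn't prove there are no others.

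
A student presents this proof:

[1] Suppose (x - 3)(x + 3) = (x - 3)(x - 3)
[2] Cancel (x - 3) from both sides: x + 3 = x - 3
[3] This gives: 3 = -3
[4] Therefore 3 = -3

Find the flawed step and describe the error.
Step 2: Cancel (x - 3) from both sides: x + 3 = x - 3

Step 2 cancels (x - 3) from both sides. This is only valid if (x - 3) ≠ 0, i.e., x ≠ 3. When x = 3, both sides equal zero regardless of the other factors. The correct approach requires considering x = 3 as a separate case.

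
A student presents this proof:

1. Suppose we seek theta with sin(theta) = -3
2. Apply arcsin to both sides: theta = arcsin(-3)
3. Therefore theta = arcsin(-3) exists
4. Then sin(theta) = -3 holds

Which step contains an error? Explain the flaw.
Step 2: Apply arcsin to both sides: theta = arcsin(-3)

Step 2 applies arcsin to -3. However, arcsin(x) is only defined for x in [-1, 1] because sin(theta) can only produce values in that range. Since |-3| > 1, arcsin(-3) is undefined. There is no angle whose sine equals -3.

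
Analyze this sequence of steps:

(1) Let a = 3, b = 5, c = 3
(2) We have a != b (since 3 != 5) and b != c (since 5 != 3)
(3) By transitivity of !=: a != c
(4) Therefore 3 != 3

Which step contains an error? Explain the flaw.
Step 3: By transitivity of !=: a != c

Step 3 incorrectly applies transitivity to the '!=' relation. Transitivity states: if a R b and b R c, then a R c. However, '!=' is not transitive. Counterexample: 3 != 5 and 5 != 3, but 3 = 3 (both equal 3). Transitivity holds for relations like <, <=, =, but not for !=.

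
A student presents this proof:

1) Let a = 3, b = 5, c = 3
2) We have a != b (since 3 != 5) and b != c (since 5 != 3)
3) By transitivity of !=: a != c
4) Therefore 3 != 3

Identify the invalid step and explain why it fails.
Step 3: By transitivity of !=: a != c

Step 3 incorrectly applies transitivity to the '!=' relation. Transitivity states: if a R b and b R c, then a R c. However, '!=' is not transitive. Counterexample: 3 != 5 and 5 != 3, but 3 = 3 (both equal 3). Transitivity holds for relations like <, <=, =, but not for !=.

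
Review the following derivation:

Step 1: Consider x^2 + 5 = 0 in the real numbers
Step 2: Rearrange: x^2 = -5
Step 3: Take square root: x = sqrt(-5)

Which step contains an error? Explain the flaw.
Step 3: Take square root: x = sqrt(-5)

Step 3 takes the square root of -5, which is negative. In the real number system, the square root of a negative number is undefined. The equation x^2 + 5 = 0 has no real solutions. Square roots of negative numbers only exist in the complex numbers.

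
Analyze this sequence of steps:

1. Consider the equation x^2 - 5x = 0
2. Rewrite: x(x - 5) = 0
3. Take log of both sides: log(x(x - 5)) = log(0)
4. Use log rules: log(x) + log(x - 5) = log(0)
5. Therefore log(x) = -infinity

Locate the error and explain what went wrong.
Step 3: Take log of both sides: log(x(x - 5)) = log(0)

Step 3 takes the logarithm of both sides, resulting in log(0) on the right side. The logarithm is only defined for positive numbers; log(0) is undefined (approaches negative infinity). This operation is invalid.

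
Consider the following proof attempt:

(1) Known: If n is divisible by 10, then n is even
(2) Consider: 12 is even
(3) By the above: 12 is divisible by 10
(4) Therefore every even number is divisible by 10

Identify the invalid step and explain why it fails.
Step 3: By the above: 12 is divisible by 10

Step 3 commits the fallacy of affirming the consequent. The known fact 'divisible by 10 → even' does NOT imply 'even → divisible by 10'. That would be the converse, which is false. For example, 12 is even but 12 ÷ 10 = 1.20, which is not an integer.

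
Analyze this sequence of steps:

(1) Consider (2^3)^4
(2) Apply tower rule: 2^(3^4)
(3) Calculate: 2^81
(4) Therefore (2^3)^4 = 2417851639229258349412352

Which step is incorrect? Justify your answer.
Step 2: Apply tower rule: 2^(3^4)

Step 2 incorrectly states that (a^b)^c = a^(b^c). The correct rule is (a^b)^c = a^(b×c). The actual value is (2^3)^4 = 2^12 = 4096, not 2^81 = 2417851639229258349412352.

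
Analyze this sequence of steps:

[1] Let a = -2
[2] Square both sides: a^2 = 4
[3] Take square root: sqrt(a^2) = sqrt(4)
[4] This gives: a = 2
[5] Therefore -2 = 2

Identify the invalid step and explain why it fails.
Step 4: This gives: a = 2

Step 4 incorrectly states that sqrt(a^2) = a. The correct identity is sqrt(a^2) = |a|. Since a = -2 < 0, we have sqrt(a^2) = |-2| = 2, not a = -2.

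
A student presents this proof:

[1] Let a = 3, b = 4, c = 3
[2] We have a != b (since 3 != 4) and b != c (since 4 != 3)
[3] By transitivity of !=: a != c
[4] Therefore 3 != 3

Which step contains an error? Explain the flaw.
Step 3: By transitivity of !=: a != c

Step 3 incorrectly applies transitivity to the '!=' relation. Transitivity states: if a R b and b R c, then a R c. However, '!=' is not transitive. Counterexample: 3 != 4 and 4 != 3, but 3 = 3 (both equal 3). Transitivity holds for relations like <, <=, =, but not for !=.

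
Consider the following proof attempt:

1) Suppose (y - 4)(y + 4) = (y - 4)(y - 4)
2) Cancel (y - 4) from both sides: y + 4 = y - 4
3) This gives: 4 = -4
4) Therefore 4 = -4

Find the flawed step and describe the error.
Step 2: Cancel (y - 4) from both sides: y + 4 = y - 4

Step 2 cancels (y - 4) from both sides. This is only valid if (y - 4) ≠ 0, i.e., y ≠ 4. When y = 4, both sides equal zero regardless of the other factors. The correct approach requires considering y = 4 as a separate case.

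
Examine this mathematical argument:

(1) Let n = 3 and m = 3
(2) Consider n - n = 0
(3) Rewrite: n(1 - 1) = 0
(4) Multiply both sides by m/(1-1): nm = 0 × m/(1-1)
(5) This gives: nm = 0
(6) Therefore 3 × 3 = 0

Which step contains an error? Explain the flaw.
Step 4: Multiply both sides by m/(1-1): nm = 0 × m/(1-1)

Step 4 multiplies both sides by m/(1-1). However, 1-1 = 0, so this is multiplication by m/0, which is undefined. We cannot multiply by an undefined expression.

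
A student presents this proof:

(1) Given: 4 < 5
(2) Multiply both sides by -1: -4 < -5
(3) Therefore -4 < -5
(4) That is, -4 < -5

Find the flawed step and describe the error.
Step 2: Multiply both sides by -1: -4 < -5

Step 2 multiplies both sides by -1 but fails to reverse the inequality sign. When multiplying (or dividing) an inequality by a negative number, the direction must be reversed. Since 4 < 5, we should get -4 > -5, i.e., -4 > -5.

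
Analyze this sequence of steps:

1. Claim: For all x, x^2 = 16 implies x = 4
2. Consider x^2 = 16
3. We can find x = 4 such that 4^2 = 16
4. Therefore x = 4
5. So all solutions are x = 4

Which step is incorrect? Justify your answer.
Step 4: Therefore x = 4

Step 4 incorrectly concludes that x = 4 is the only solution. The proof shows that x = 4 is A solution (existence), but does not show it is the ONLY solution (uniqueness). In fact, x = -4 is also a solution since (-4)^2 = 16. Finding one solution doesn't prove there are no others.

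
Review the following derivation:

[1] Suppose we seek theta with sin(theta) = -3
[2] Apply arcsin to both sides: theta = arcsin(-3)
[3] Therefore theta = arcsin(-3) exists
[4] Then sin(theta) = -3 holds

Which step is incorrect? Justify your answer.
Step 2: Apply arcsin to both sides: theta = arcsin(-3)

Step 2 applies arcsin to -3. However, arcsin(x) is only defined for x in [-1, 1] because sin(theta) can only produce values in that range. Since |-3| > 1, arcsin(-3) is undefined. There is no angle whose sine equals -3.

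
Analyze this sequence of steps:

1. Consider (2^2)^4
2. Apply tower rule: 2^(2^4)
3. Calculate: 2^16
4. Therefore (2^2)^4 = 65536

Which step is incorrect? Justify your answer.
Step 2: Apply tower rule: 2^(2^4)

Step 2 incorrectly states that (a^b)^c = a^(b^c). The correct rule is (a^b)^c = a^(b×c). The actual value is (2^2)^4 = 2^8 = 256, not 2^16 = 65536.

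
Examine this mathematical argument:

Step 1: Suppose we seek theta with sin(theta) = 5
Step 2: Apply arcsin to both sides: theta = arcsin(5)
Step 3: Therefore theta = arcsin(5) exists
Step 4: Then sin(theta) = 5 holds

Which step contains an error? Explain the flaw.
Step 2: Apply arcsin to both sides: theta = arcsin(5)

Step 2 applies arcsin to 5. However, arcsin(x) is only defined for x in [-1, 1] because sin(theta) can only produce values in that range. Since |5| > 1, arcsin(5) is undefined. There is no angle whose sine equals 5.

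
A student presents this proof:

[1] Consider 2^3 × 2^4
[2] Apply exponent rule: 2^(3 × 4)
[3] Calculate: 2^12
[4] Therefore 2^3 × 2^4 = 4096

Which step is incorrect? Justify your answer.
Step 2: Apply exponent rule: 2^(3 × 4)

Step 2 incorrectly states that a^b × a^c = a^(b×c). The correct rule is a^b × a^c = a^(b+c). The actual value is 2^3 × 2^4 = 2^7 = 128, not 2^12 = 4096.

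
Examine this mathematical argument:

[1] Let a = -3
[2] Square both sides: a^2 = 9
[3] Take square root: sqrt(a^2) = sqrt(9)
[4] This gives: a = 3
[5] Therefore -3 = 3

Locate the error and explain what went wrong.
Step 4: This gives: a = 3

Step 4 incorrectly states that sqrt(a^2) = a. The correct identity is sqrt(a^2) = |a|. Since a = -3 < 0, we have sqrt(a^2) = |-3| = 3, not a = -3.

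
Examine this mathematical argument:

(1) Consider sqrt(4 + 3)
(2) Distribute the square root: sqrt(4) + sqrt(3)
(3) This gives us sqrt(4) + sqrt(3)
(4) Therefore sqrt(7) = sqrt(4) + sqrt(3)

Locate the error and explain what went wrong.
Step 2: Distribute the square root: sqrt(4) + sqrt(3)

Step 2 incorrectly 'distributes' the square root over addition. The square root function does not distribute: sqrt(a + b) ≠ sqrt(a) + sqrt(b). In fact, sqrt(4 + 3) = sqrt(7) ≈ 2.6458, while sqrt(4) + sqrt(3) ≈ 3.7321.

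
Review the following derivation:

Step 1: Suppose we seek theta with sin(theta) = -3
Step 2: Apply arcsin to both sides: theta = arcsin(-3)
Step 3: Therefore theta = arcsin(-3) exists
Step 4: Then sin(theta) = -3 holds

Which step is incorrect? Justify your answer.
Step 2: Apply arcsin to both sides: theta = arcsin(-3)

Step 2 applies arcsin to -3. However, arcsin(x) is only defined for x in [-1, 1] because sin(theta) can only produce values in that range. Since |-3| > 1, arcsin(-3) is undefined. There is no angle whose sine equals -3.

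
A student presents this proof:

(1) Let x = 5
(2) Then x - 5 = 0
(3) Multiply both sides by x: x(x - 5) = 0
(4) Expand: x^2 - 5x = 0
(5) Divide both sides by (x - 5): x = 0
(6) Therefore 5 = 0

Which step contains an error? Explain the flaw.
Step 5: Divide both sides by (x - 5): x = 0

Step 5 divides both sides by (x - 5). However, since x = 5, we have (x - 5) = 0. Division by zero is undefined, making this step invalid.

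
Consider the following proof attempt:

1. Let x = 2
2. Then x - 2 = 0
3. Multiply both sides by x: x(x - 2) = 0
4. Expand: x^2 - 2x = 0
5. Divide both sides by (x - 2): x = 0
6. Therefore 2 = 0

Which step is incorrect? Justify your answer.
Step 5: Divide both sides by (x - 2): x = 0

Step 5 divides both sides by (x - 2). However, since x = 2, we have (x - 2) = 0. Division by zero is undefined, making this step invalid.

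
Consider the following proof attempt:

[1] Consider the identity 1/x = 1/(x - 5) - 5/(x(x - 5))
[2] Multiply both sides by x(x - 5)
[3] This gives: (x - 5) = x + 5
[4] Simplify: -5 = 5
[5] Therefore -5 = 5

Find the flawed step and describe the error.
Step 3: This gives: (x - 5) = x + 5

Step 3 makes a sign error when clearing denominators. Multiplying -5/(x(x - 5)) by x(x - 5) gives -5, not +5. The correct result is (x - 5) = x - 5, which is trivially true, not (x - 5) = x + 5. (Step 1 is a valid identity: 1/(x - 5) - 5/(x(x - 5)) = (x - 5)/(x(x - 5)) = 1/x.)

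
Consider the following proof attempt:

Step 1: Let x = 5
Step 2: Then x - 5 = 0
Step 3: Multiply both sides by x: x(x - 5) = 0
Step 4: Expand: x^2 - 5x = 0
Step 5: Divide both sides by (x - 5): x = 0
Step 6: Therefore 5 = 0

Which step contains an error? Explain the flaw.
Step 5: Divide both sides by (x - 5): x = 0

Step 5 divides both sides by (x - 5). However, since x = 5, we have (x - 5) = 0. Division by zero is undefined, making this step invalid.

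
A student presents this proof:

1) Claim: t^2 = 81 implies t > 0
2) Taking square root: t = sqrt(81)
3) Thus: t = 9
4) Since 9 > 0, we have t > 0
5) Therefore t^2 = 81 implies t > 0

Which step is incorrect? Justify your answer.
Step 2: Taking square root: t = sqrt(81)

Step 2 takes the square root and assumes the positive root only. The equation t^2 = 81 actually has two solutions: t = 9 and t = -9. The proof silently assumes t > 0 without justification, then uses this assumption to conclude t > 0, which is circular. The counterexample t = -9 shows the claim is false.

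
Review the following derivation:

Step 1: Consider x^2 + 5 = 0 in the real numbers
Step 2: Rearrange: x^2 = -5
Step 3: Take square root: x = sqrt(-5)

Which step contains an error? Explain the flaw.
Step 3: Take square root: x = sqrt(-5)

Step 3 takes the square root of -5, which is negative. In the real number system, the square root of a negative number is undefined. The equation x^2 + 5 = 0 has no real solutions. Square roots of negative numbers only exist in the complex numbers.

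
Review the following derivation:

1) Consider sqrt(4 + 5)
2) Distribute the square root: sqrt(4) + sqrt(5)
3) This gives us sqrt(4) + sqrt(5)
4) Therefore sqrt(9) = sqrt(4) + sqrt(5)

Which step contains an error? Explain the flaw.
Step 2: Distribute the square root: sqrt(4) + sqrt(5)

Step 2 incorrectly 'distributes' the square root over addition. The square root function does not distribute: sqrt(a + b) ≠ sqrt(a) + sqrt(b). In fact, sqrt(4 + 5) = sqrt(9) ≈ 3.0000, while sqrt(4) + sqrt(5) ≈ 4.2361.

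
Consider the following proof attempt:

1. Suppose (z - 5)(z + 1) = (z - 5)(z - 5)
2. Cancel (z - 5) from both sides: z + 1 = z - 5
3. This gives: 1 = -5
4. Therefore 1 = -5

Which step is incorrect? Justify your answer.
Step 2: Cancel (z - 5) from both sides: z + 1 = z - 5

Step 2 cancels (z - 5) from both sides. This is only valid if (z - 5) ≠ 0, i.e., z ≠ 5. When z = 5, both sides equal zero regardless of the other factors. The correct approach requires considering z = 5 as a separate case.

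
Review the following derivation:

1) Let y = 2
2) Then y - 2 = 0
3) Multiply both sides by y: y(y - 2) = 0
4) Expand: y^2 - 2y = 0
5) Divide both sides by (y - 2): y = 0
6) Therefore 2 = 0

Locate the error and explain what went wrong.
Step 5: Divide both sides by (y - 2): y = 0

Step 5 divides both sides by (y - 2). However, since y = 2, we have (y - 2) = 0. Division by zero is undefined, making this step invalid.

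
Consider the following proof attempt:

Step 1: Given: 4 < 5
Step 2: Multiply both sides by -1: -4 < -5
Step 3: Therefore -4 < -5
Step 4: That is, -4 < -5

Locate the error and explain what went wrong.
Step 2: Multiply both sides by -1: -4 < -5

Step 2 multiplies both sides by -1 but fails to reverse the inequality sign. When multiplying (or dividing) an inequality by a negative number, the direction must be reversed. Since 4 < 5, we should get -4 > -5, i.e., -4 > -5.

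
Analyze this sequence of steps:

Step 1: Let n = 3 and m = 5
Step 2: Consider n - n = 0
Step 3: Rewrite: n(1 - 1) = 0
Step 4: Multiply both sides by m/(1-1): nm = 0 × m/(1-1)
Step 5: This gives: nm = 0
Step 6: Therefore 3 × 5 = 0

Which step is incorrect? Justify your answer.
Step 4: Multiply both sides by m/(1-1): nm = 0 × m/(1-1)

Step 4 multiplies both sides by m/(1-1). However, 1-1 = 0, so this is multiplication by m/0, which is undefined. We cannot multiply by an undefined expression.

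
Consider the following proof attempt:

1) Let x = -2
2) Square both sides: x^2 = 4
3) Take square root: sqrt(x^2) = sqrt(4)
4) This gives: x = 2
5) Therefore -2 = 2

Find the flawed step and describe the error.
Step 4: This gives: x = 2

Step 4 incorrectly states that sqrt(x^2) = x. The correct identity is sqrt(x^2) = |x|. Since x = -2 < 0, we have sqrt(x^2) = |-2| = 2, not x = -2.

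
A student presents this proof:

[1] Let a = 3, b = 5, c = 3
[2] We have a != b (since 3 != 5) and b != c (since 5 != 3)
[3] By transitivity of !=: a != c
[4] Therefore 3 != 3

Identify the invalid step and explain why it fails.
Step 3: By transitivity of !=: a != c

Step 3 incorrectly applies transitivity to the '!=' relation. Transitivity states: if a R b and b R c, then a R c. However, '!=' is not transitive. Counterexample: 3 != 5 and 5 != 3, but 3 = 3 (both equal 3). Transitivity holds for relations like <, <=, =, but not for !=.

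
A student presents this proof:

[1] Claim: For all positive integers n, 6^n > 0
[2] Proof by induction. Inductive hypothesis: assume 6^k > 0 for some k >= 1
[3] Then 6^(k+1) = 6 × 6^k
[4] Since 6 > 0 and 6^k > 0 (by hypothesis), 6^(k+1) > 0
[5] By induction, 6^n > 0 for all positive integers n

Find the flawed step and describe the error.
Step 5: By induction, 6^n > 0 for all positive integers n

Step 5 concludes the proof by induction, but no base case was ever established. A valid induction proof requires: (1) a base case proving 6^1 > 0, and (2) an inductive step showing IF 6^k > 0 THEN 6^(k+1) > 0. Steps 2-4 correctly establish the inductive step, but without the base case the conclusion in step 5 does not follow.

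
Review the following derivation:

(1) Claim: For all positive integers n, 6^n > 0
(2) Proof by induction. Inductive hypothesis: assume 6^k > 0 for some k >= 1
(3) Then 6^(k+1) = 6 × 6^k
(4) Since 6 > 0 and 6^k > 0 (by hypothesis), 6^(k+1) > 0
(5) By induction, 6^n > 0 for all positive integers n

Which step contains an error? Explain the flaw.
Step 5: By induction, 6^n > 0 for all positive integers n

Step 5 concludes the proof by induction, but no base case was ever established. A valid induction proof requires: (1) a base case proving 6^1 > 0, and (2) an inductive step showing IF 6^k > 0 THEN 6^(k+1) > 0. Steps 2-4 correctly establish the inductive step, but without the base case the conclusion in step 5 does not follow.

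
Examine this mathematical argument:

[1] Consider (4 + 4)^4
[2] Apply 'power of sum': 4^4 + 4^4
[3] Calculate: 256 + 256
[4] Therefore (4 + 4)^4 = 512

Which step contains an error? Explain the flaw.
Step 2: Apply 'power of sum': 4^4 + 4^4

Step 2 incorrectly applies a non-existent rule '(a+b)^n = a^n + b^n'. This is false in general. The correct expansion uses the binomial theorem. The actual value is (4 + 4)^4 = 8^4 = 4096, not 512.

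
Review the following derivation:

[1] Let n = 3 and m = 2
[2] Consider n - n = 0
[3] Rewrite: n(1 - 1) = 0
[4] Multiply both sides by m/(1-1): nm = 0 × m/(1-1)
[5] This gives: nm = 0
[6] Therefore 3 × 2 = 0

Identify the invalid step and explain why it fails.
Step 4: Multiply both sides by m/(1-1): nm = 0 × m/(1-1)

Step 4 multiplies both sides by m/(1-1). However, 1-1 = 0, so this is multiplication by m/0, which is undefined. We cannot multiply by an undefined expression.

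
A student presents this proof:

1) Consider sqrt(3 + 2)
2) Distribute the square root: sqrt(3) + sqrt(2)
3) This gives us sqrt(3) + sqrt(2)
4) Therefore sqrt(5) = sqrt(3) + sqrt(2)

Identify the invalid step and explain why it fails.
Step 2: Distribute the square root: sqrt(3) + sqrt(2)

Step 2 incorrectly 'distributes' the square root over addition. The square root function does not distribute: sqrt(a + b) ≠ sqrt(a) + sqrt(b). In fact, sqrt(3 + 2) = sqrt(5) ≈ 2.2361, while sqrt(3) + sqrt(2) ≈ 3.1463.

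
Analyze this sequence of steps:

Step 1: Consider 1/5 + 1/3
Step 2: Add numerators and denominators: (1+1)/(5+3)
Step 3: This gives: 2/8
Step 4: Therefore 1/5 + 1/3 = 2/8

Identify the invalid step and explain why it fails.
Step 2: Add numerators and denominators: (1+1)/(5+3)

Step 2 incorrectly adds fractions by separately adding numerators and denominators. This is wrong. The correct method requires a common denominator: 1/5 + 1/3 = (1×3 + 1×5)/(5×3) = 8/15 = 8/15. The method used gives 2/8, which is different.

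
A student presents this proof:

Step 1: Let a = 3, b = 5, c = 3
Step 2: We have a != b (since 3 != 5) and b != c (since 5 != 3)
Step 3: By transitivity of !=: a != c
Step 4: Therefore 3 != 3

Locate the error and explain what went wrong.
Step 3: By transitivity of !=: a != c

Step 3 incorrectly applies transitivity to the '!=' relation. Transitivity states: if a R b and b R c, then a R c. However, '!=' is not transitive. Counterexample: 3 != 5 and 5 != 3, but 3 = 3 (both equal 3). Transitivity holds for relations like <, <=, =, but not for !=.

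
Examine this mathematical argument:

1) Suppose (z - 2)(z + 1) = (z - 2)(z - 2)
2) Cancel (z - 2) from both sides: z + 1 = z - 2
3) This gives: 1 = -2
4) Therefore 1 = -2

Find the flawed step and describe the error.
Step 2: Cancel (z - 2) from both sides: z + 1 = z - 2

Step 2 cancels (z - 2) from both sides. This is only valid if (z - 2) ≠ 0, i.e., z ≠ 2. When z = 2, both sides equal zero regardless of the other factors. The correct approach requires considering z = 2 as a separate case.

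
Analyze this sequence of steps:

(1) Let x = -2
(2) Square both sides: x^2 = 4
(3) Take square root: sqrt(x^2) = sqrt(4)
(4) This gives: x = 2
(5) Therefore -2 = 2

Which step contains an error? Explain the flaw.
Step 4: This gives: x = 2

Step 4 incorrectly states that sqrt(x^2) = x. The correct identity is sqrt(x^2) = |x|. Since x = -2 < 0, we have sqrt(x^2) = |-2| = 2, not x = -2.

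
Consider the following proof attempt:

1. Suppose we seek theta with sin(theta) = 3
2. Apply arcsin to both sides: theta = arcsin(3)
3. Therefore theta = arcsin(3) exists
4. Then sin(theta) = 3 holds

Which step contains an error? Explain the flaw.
Step 2: Apply arcsin to both sides: theta = arcsin(3)

Step 2 applies arcsin to 3. However, arcsin(x) is only defined for x in [-1, 1] because sin(theta) can only produce values in that range. Since |3| > 1, arcsin(3) is undefined. There is no angle whose sine equals 3.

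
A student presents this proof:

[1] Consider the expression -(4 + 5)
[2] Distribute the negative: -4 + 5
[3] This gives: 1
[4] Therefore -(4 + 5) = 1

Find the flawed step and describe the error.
Step 2: Distribute the negative: -4 + 5

Step 2 incorrectly distributes the negative sign. The correct distribution is -(4 + 5) = -4 - 5 = -9. The negative must be applied to both terms, not just the first. The error treats -(4 + 5) as -4 + 5, which equals 1 instead of -9.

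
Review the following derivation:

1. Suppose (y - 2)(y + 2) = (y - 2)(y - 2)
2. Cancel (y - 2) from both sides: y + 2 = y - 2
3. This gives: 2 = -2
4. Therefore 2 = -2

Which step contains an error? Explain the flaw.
Step 2: Cancel (y - 2) from both sides: y + 2 = y - 2

Step 2 cancels (y - 2) from both sides. This is only valid if (y - 2) ≠ 0, i.e., y ≠ 2. When y = 2, both sides equal zero regardless of the other factors. The correct approach requires considering y = 2 as a separate case.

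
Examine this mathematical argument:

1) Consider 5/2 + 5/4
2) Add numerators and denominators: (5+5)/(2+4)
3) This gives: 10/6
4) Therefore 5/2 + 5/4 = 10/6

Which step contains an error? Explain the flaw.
Step 2: Add numerators and denominators: (5+5)/(2+4)

Step 2 incorrectly adds fractions by separately adding numerators and denominators. This is wrong. The correct method requires a common denominator: 5/2 + 5/4 = (5×4 + 5×2)/(2×4) = 30/8 = 15/4. The method used gives 10/6, which is different.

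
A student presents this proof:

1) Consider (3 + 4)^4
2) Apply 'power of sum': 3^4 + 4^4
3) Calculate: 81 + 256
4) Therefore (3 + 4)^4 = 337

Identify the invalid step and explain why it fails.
Step 2: Apply 'power of sum': 3^4 + 4^4

Step 2 incorrectly applies a non-existent rule '(a+b)^n = a^n + b^n'. This is false in general. The correct expansion uses the binomial theorem. The actual value is (3 + 4)^4 = 7^4 = 2401, not 337.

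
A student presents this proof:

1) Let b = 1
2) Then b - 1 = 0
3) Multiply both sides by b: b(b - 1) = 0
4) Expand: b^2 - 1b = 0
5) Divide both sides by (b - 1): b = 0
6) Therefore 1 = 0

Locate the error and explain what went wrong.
Step 5: Divide both sides by (b - 1): b = 0

Step 5 divides both sides by (b - 1). However, since b = 1, we have (b - 1) = 0. Division by zero is undefined, making this step invalid.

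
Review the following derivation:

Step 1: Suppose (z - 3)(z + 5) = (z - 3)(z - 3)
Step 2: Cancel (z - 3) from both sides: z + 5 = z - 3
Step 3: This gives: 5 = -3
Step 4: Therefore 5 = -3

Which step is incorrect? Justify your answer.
Step 2: Cancel (z - 3) from both sides: z + 5 = z - 3

Step 2 cancels (z - 3) from both sides. This is only valid if (z - 3) ≠ 0, i.e., z ≠ 3. When z = 3, both sides equal zero regardless of the other factors. The correct approach requires considering z = 3 as a separate case.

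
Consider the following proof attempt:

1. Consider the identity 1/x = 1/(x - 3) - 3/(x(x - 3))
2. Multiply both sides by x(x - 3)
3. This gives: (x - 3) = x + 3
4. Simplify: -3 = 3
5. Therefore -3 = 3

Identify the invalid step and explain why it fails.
Step 3: This gives: (x - 3) = x + 3

Step 3 makes a sign error when clearing denominators. Multiplying -3/(x(x - 3)) by x(x - 3) gives -3, not +3. The correct result is (x - 3) = x - 3, which is trivially true, not (x - 3) = x + 3. (Step 1 is a valid identity: 1/(x - 3) - 3/(x(x - 3)) = (x - 3)/(x(x - 3)) = 1/x.)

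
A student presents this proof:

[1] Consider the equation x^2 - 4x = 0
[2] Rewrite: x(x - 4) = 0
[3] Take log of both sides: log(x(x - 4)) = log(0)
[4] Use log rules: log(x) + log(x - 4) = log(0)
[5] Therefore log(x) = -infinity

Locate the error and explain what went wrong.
Step 3: Take log of both sides: log(x(x - 4)) = log(0)

Step 3 takes the logarithm of both sides, resulting in log(0) on the right side. The logarithm is only defined for positive numbers; log(0) is undefined (approaches negative infinity). This operation is invalid.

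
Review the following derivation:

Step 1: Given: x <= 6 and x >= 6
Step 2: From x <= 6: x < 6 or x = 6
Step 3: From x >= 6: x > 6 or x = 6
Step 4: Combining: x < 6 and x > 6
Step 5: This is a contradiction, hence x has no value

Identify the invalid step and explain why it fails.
Step 4: Combining: x < 6 and x > 6

Step 4 incorrectly combines the conditions. From x <= 6 and x >= 6, the intersection is x = 6. The error treats the 'or' cases as 'and' requirements. The correct conclusion is that x = 6 is the unique solution, not that no solution exists.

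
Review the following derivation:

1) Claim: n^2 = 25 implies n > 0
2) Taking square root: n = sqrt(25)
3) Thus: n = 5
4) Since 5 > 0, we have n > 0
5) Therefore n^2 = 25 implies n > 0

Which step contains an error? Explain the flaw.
Step 2: Taking square root: n = sqrt(25)

Step 2 takes the square root and assumes the positive root only. The equation n^2 = 25 actually has two solutions: n = 5 and n = -5. The proof silently assumes n > 0 without justification, then uses this assumption to conclude n > 0, which is circular. The counterexample n = -5 shows the claim is false.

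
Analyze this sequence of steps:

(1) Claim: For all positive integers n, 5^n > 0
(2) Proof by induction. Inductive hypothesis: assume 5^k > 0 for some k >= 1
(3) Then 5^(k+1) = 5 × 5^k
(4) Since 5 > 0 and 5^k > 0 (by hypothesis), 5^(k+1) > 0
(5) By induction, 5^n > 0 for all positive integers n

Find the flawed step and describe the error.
Step 5: By induction, 5^n > 0 for all positive integers n

Step 5 concludes the proof by induction, but no base case was ever established. A valid induction proof requires: (1) a base case proving 5^1 > 0, and (2) an inductive step showing IF 5^k > 0 THEN 5^(k+1) > 0. Steps 2-4 correctly establish the inductive step, but without the base case the conclusion in step 5 does not follow.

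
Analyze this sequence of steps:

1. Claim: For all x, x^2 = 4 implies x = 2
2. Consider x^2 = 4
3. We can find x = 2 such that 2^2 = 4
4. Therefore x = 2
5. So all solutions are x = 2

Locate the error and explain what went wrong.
Step 4: Therefore x = 2

Step 4 incorrectly concludes that x = 2 is the only solution. The proof shows that x = 2 is A solution (existence), but does not show it is the ONLY solution (uniqueness). In fact, x = -2 is also a solution since (-2)^2 = 4. Finding one solution doesn't prove there are no others.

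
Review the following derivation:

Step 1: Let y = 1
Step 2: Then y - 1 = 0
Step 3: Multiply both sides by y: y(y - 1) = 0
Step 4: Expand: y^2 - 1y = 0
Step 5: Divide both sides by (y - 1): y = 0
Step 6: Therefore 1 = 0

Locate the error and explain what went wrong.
Step 5: Divide both sides by (y - 1): y = 0

Step 5 divides both sides by (y - 1). However, since y = 1, we have (y - 1) = 0. Division by zero is undefined, making this step invalid.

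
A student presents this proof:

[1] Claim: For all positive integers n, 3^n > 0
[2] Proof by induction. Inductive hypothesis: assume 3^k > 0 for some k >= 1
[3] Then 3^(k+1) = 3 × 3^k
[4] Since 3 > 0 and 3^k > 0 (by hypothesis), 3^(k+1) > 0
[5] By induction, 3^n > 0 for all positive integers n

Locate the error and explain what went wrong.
Step 5: By induction, 3^n > 0 for all positive integers n

Step 5 concludes the proof by induction, but no base case was ever established. A valid induction proof requires: (1) a base case proving 3^1 > 0, and (2) an inductive step showing IF 3^k > 0 THEN 3^(k+1) > 0. Steps 2-4 correctly establish the inductive step, but without the base case the conclusion in step 5 does not follow.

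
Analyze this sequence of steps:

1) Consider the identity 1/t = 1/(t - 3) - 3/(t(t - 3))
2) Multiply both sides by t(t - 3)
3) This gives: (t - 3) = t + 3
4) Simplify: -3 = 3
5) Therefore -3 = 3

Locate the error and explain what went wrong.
Step 3: This gives: (t - 3) = t + 3

Step 3 makes a sign error when clearing denominators. Multiplying -3/(t(t - 3)) by t(t - 3) gives -3, not +3. The correct result is (t - 3) = t - 3, which is trivially true, not (t - 3) = t + 3. (Step 1 is a valid identity: 1/(t - 3) - 3/(t(t - 3)) = (t - 3)/(t(t - 3)) = 1/t.)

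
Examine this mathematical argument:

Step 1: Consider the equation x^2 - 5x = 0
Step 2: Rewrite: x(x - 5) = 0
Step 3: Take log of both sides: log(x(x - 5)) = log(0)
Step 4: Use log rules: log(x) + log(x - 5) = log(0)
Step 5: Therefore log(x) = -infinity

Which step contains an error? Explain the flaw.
Step 3: Take log of both sides: log(x(x - 5)) = log(0)

Step 3 takes the logarithm of both sides, resulting in log(0) on the right side. The logarithm is only defined for positive numbers; log(0) is undefined (approaches negative infinity). This operation is invalid.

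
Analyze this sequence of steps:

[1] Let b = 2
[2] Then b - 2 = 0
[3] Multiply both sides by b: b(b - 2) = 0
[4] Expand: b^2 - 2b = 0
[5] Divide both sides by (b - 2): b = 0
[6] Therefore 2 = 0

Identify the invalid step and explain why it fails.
Step 5: Divide both sides by (b - 2): b = 0

Step 5 divides both sides by (b - 2). However, since b = 2, we have (b - 2) = 0. Division by zero is undefined, making this step invalid.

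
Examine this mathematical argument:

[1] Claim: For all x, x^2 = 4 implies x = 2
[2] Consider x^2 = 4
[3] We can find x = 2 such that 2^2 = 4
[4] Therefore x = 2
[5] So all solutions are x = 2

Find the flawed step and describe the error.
Step 4: Therefore x = 2

Step 4 incorrectly concludes that x = 2 is the only solution. The proof shows that x = 2 is A solution (existence), but does not show it is the ONLY solution (uniqueness). In fact, x = -2 is also a solution since (-2)^2 = 4. Finding one solution doesn't prove there are no others.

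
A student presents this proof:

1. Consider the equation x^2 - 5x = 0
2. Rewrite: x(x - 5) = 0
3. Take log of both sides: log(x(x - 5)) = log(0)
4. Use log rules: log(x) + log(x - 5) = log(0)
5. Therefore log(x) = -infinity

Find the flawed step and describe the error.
Step 3: Take log of both sides: log(x(x - 5)) = log(0)

Step 3 takes the logarithm of both sides, resulting in log(0) on the right side. The logarithm is only defined for positive numbers; log(0) is undefined (approaches negative infinity). This operation is invalid.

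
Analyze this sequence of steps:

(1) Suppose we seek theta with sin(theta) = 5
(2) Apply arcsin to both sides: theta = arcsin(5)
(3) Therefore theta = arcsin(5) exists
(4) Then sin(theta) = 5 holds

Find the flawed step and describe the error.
Step 2: Apply arcsin to both sides: theta = arcsin(5)

Step 2 applies arcsin to 5. However, arcsin(x) is only defined for x in [-1, 1] because sin(theta) can only produce values in that range. Since |5| > 1, arcsin(5) is undefined. There is no angle whose sine equals 5.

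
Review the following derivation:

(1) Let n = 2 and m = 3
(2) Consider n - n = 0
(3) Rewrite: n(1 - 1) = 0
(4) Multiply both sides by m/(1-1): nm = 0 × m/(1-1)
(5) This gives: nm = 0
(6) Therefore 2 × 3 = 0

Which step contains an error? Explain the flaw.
Step 4: Multiply both sides by m/(1-1): nm = 0 × m/(1-1)

Step 4 multiplies both sides by m/(1-1). However, 1-1 = 0, so this is multiplication by m/0, which is undefined. We cannot multiply by an undefined expression.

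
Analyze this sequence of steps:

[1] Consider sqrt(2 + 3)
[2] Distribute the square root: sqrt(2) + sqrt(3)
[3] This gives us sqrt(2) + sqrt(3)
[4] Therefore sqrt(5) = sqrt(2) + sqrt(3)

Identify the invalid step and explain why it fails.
Step 2: Distribute the square root: sqrt(2) + sqrt(3)

Step 2 incorrectly 'distributes' the square root over addition. The square root function does not distribute: sqrt(a + b) ≠ sqrt(a) + sqrt(b). In fact, sqrt(2 + 3) = sqrt(5) ≈ 2.2361, while sqrt(2) + sqrt(3) ≈ 3.1463.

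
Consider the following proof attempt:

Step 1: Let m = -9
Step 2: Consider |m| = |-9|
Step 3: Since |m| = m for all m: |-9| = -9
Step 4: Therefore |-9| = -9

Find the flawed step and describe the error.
Step 3: Since |m| = m for all m: |-9| = -9

Step 3 incorrectly states that |m| = m for all m. The correct definition is |m| = m when m >= 0, and |m| = -m when m < 0. Since -9 < 0, we have |-9| = -(-9) = 9, not -9.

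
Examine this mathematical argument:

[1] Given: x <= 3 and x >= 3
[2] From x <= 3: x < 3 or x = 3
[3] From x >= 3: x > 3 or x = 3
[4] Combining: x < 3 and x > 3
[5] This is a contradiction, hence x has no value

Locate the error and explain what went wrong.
Step 4: Combining: x < 3 and x > 3

Step 4 incorrectly combines the conditions. From x <= 3 and x >= 3, the intersection is x = 3. The error treats the 'or' cases as 'and' requirements. The correct conclusion is that x = 3 is the unique solution, not that no solution exists.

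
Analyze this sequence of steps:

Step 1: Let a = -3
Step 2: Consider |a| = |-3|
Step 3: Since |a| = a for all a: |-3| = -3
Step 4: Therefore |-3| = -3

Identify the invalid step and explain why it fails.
Step 3: Since |a| = a for all a: |-3| = -3

Step 3 incorrectly states that |a| = a for all a. The correct definition is |a| = a when a >= 0, and |a| = -a when a < 0. Since -3 < 0, we have |-3| = -(-3) = 3, not -3.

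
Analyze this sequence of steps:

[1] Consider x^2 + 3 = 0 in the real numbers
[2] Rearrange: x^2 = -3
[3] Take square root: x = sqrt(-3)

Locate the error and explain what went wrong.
Step 3: Take square root: x = sqrt(-3)

Step 3 takes the square root of -3, which is negative. In the real number system, the square root of a negative number is undefined. The equation x^2 + 3 = 0 has no real solutions. Square roots of negative numbers only exist in the complex numbers.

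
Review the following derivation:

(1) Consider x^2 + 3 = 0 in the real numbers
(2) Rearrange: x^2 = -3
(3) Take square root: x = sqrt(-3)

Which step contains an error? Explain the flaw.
Step 3: Take square root: x = sqrt(-3)

Step 3 takes the square root of -3, which is negative. In the real number system, the square root of a negative number is undefined. The equation x^2 + 3 = 0 has no real solutions. Square roots of negative numbers only exist in the complex numbers.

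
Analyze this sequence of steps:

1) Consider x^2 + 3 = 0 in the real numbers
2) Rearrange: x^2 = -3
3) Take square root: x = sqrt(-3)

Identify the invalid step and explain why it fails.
Step 3: Take square root: x = sqrt(-3)

Step 3 takes the square root of -3, which is negative. In the real number system, the square root of a negative number is undefined. The equation x^2 + 3 = 0 has no real solutions. Square roots of negative numbers only exist in the complex numbers.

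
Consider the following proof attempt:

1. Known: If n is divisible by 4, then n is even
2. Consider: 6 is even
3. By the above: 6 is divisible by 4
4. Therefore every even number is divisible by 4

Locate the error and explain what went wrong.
Step 3: By the above: 6 is divisible by 4

Step 3 commits the fallacy of affirming the consequent. The known fact 'divisible by 4 → even' does NOT imply 'even → divisible by 4'. That would be the converse, which is false. For example, 6 is even but 6 ÷ 4 = 1.50, which is not an integer.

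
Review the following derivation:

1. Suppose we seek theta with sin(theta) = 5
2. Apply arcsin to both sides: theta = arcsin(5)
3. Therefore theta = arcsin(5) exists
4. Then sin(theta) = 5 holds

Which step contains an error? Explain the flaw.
Step 2: Apply arcsin to both sides: theta = arcsin(5)

Step 2 applies arcsin to 5. However, arcsin(x) is only defined for x in [-1, 1] because sin(theta) can only produce values in that range. Since |5| > 1, arcsin(5) is undefined. There is no angle whose sine equals 5.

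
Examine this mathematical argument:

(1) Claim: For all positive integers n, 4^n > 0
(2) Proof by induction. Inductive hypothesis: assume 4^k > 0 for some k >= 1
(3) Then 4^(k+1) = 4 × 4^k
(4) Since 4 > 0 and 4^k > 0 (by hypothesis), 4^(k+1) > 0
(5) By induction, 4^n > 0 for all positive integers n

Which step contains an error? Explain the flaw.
Step 5: By induction, 4^n > 0 for all positive integers n

Step 5 concludes the proof by induction, but no base case was ever established. A valid induction proof requires: (1) a base case proving 4^1 > 0, and (2) an inductive step showing IF 4^k > 0 THEN 4^(k+1) > 0. Steps 2-4 correctly establish the inductive step, but without the base case the conclusion in step 5 does not follow.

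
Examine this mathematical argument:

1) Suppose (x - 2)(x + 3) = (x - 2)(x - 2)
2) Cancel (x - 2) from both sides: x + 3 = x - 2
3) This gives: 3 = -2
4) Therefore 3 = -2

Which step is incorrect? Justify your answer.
Step 2: Cancel (x - 2) from both sides: x + 3 = x - 2

Step 2 cancels (x - 2) from both sides. This is only valid if (x - 2) ≠ 0, i.e., x ≠ 2. When x = 2, both sides equal zero regardless of the other factors. The correct approach requires considering x = 2 as a separate case.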